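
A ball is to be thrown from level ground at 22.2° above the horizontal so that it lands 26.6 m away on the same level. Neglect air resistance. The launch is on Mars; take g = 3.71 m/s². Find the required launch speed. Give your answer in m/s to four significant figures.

11.88 m/s

Level-ground range: R = v₀² sin(2θ)/g, so v₀ = √(gR / sin 2θ).
v₀ = √(3.71 × 26.6 / sin 44.40°) = √(98.69 / 0.6997) = √141.05 = 11.88 m/s.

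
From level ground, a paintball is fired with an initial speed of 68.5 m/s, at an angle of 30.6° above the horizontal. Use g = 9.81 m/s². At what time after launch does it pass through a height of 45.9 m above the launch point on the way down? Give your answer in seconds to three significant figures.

Horizontal component vₓ = 68.50 cos 30.6° = 58.96 m/s; vertical v_y0 = 68.50 sin 30.6° = 34.87 m/s.
Set y = v_y0 t − ½ g t² = 45.9: 4.905 t² − 34.87 t + 45.9 = 0.
t = [34.87 ± √(34.87² − 2·9.81·45.9)] / 9.81 = (34.87 ± 17.76) / 9.81, so t = 1.744 s or t = 5.365 s.
The descending-branch root is 5.365 s.

5.36 s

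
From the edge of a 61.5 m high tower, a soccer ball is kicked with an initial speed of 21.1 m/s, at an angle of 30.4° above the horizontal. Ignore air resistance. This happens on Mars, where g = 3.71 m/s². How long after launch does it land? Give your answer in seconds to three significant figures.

Components: vₓ = 21.10 cos 30.4° = 18.20 m/s, v_y0 = 21.10 sin 30.4° = 10.68 m/s.
With up positive and y = 0 at the ground: y(t) = 61.5 + (10.68) t − 1.855 t². Setting y = 0 and taking the positive root: t = [10.68 + √(10.68² + 2·3.71·61.5)] / 3.71 = (10.68 + 23.88) / 3.71 = 9.315 s.

9.32 s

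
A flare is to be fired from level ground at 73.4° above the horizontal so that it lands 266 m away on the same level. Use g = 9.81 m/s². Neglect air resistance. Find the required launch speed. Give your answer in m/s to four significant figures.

Level-ground range: R = v₀² sin(2θ)/g, so v₀ = √(gR / sin 2θ).
v₀ = √(9.81 × 266 / sin 146.8°) = √(2609 / 0.5476) = √4765.6 = 69.03 m/s.

69.03 m/s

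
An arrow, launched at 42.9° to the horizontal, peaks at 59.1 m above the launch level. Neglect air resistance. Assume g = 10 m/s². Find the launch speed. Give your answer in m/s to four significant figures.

At the peak v_y = 0, so v_y0 = √(2gH) = √(2 × 10.0 × 59.1) = 34.38 m/s.
v_y0 = v₀ sin θ ⇒ v₀ = 34.38 / sin 42.9° = 50.51 m/s.

50.51 m/s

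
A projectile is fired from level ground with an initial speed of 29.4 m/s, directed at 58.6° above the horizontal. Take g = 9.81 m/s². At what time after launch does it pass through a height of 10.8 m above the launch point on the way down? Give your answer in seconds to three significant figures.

4.64 s

Components: vₓ = 29.40 cos 58.6° = 15.32 m/s, v_y0 = 29.40 sin 58.6° = 25.09 m/s.
Set y = v_y0 t − ½ g t² = 10.8: 4.905 t² − 25.09 t + 10.8 = 0.
t = [25.09 ± √(25.09² − 2·9.81·10.8)] / 9.81 = (25.09 ± 20.44) / 9.81, so t = 0.4744 s or t = 4.642 s.
The descending-branch root is 4.642 s.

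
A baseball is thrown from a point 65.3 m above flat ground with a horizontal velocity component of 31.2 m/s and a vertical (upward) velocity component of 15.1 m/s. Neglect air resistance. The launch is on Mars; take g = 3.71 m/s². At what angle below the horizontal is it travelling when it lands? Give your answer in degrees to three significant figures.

The projectile lands when y = 65.3 + (15.10) t − ½·3.71·t² = 0. Positive root: t = (15.10 + √(15.10² + 2·3.71·65.3)) / 3.71 = (15.10 + 26.69) / 3.71 = 11.27 s.
At impact: v_y = v_y0 − g t = −26.69 m/s; vₓ = 31.20 m/s.
Angle below horizontal: arctan(|v_y|/vₓ) = arctan(26.69/31.20) = 40.55°.

40.5°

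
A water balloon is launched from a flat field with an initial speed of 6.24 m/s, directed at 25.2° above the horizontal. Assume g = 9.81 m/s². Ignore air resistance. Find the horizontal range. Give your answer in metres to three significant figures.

3.06 m

Resolve: vₓ = 6.240 cos 25.2° = 5.646 m/s and v_y0 = 6.240 sin 25.2° = 2.657 m/s.
Time aloft: T = 2 v_y0 / g = 2 × 2.657 / 9.81 = 0.5417 s.
Horizontal distance R = vₓ T = 5.646 × 0.5417 = 3.058 m.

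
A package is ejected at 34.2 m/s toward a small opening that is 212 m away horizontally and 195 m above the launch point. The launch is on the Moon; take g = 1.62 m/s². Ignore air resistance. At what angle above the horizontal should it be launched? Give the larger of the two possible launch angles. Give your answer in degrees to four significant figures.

79.67°

Trajectory: y = x tanθ − g x² (1 + tan²θ)/(2v₀²). With x = 212, y = 195, v₀ = 34.2, g = 1.62:
31.12 tan²θ − 212 tanθ + (226.1) = 0.
tanθ = [212 ± √(212² − 4 × 31.12 × (226.1))] / (2 × 31.12) = (212 ± 129.6) / 62.25, giving tanθ = 1.324 or 5.487.
θ = 52.94° or 79.67°; the larger is 79.67°.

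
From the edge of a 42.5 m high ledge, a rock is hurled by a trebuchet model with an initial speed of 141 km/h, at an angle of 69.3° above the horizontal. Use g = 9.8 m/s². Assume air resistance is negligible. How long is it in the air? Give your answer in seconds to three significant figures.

Convert: 141 km/h = 141/3.6 = 39.17 m/s.
vₓ = 39.17 cos 69.3° = 13.84 m/s; v_y0 = 39.17 sin 69.3° = 36.64 m/s.
The projectile lands when y = 42.5 + (36.64) t − ½·9.80·t² = 0. Positive root: t = (36.64 + √(36.64² + 2·9.80·42.5)) / 9.80 = (36.64 + 46.64) / 9.80 = 8.498 s.

8.50 s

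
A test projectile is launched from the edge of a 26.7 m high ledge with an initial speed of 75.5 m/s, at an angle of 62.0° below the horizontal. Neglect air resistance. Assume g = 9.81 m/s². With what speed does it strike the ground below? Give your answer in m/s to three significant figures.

78.9 m/s

Resolve: vₓ = 75.50 cos 62.0° = 35.45 m/s and v_y0 = −66.66 m/s (downward).
The projectile lands when y = 26.7 + (−66.66) t − ½·9.81·t² = 0. Positive root: t = (−66.66 + √(66.66² + 2·9.81·26.7)) / 9.81 = (−66.66 + 70.48) / 9.81 = 0.3894 s.
Vertical velocity at impact: v_y = v_y0 − g t = −66.66 − 9.81 × 0.3894 = −70.48 m/s.
Speed: |v| = √(vₓ² + v_y²) = √(35.45² + 70.48²) = 78.89 m/s.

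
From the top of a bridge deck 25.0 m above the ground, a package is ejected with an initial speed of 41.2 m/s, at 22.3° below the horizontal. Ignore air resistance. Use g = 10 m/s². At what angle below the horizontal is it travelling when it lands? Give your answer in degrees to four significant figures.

Horizontal component vₓ = 41.20 cos 22.3° = 38.12 m/s; vertical v_y0 = −15.63 m/s (downward).
Vertical motion (up positive, ground at y = 0): 5.000 t² − (−15.63) t − 25.0 = 0, so t = (−15.63 + √(15.63² + 2·10.0·25.0)) / 10.0 = (−15.63 + 27.28) / 10.0 = 1.165 s.
At impact: v_y = v_y0 − g t = −27.28 m/s; vₓ = 38.12 m/s.
Angle below horizontal: arctan(|v_y|/vₓ) = arctan(27.28/38.12) = 35.59°.

35.59°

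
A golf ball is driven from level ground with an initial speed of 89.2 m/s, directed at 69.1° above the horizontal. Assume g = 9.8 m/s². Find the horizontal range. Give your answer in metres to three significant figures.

541 m

Components: vₓ = 89.20 cos 69.1° = 31.82 m/s, v_y0 = 89.20 sin 69.1° = 83.33 m/s.
Flight time T = 2 v_y0 / g = 17.01 s.
Range: R = vₓ T = 31.82 × 17.01 = 541.2 m.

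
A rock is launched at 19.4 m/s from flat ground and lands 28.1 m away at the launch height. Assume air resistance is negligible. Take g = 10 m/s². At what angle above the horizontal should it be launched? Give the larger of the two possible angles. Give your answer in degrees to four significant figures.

Level-ground range R = v₀² sin(2θ)/g ⇒ sin(2θ) = gR/v₀² = 10.0 × 28.1 / 19.4² = 0.7466.
2θ = 48.30° or 180° − 48.30° = 131.7°, so θ = 24.15° or 65.85°.
The larger angle is 65.85°.

65.85°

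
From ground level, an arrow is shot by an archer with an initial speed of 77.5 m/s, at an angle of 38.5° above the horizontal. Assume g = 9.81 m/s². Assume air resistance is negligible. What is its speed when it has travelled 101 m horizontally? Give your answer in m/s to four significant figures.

Components: vₓ = 77.50 cos 38.5° = 60.65 m/s, v_y0 = 77.50 sin 38.5° = 48.24 m/s.
x = vₓ t ⇒ t = 101/60.65 = 1.665 s.
Vertical velocity there: v_y = v_y0 − g t = 48.24 − 9.81 × 1.665 = 31.91 m/s.
Speed: √(vₓ² + v_y²) = √(60.65² + 31.91²) = 68.53 m/s.

68.53 m/s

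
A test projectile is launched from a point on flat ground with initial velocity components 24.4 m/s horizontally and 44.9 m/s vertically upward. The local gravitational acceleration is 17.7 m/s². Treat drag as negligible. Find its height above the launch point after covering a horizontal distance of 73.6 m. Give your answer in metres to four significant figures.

54.91 m

Time to reach x = 73.6 m: t = x/vₓ = 73.6/24.40 = 3.016 s.
Height: y = v_y0 t − ½ g t² = 44.90 × 3.016 − 8.850 × 3.016² = 135.4 − 80.52 = 54.91 m.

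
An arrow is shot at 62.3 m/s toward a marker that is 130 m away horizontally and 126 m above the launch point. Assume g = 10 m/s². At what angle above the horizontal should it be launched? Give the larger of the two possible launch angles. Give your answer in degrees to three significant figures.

77.3°

Trajectory: y = x tanθ − g x² (1 + tan²θ)/(2v₀²). With x = 130, y = 126, v₀ = 62.3, g = 10.0:
21.77 tan²θ − 130 tanθ + (147.8) = 0.
tanθ = [130 ± √(130² − 4 × 21.77 × (147.8))] / (2 × 21.77) = (130 ± 63.49) / 43.54, giving tanθ = 1.527 or 4.444.
θ = 56.79° or 77.32°; the larger is 77.32°.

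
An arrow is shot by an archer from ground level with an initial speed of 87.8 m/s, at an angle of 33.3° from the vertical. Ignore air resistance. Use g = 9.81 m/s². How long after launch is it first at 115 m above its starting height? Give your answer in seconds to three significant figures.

vₓ = 87.80 sin 33.3° = 48.20 m/s; v_y0 = 87.80 cos 33.3° = 73.38 m/s.
Require v_y0 t − ½ g t² = 115, i.e. 4.905 t² − 73.38 t + 115 = 0.
t = [73.38 ± √(73.38² − 2·9.81·115)] / 9.81 = (73.38 ± 55.94) / 9.81, so t = 1.779 s or t = 13.18 s.
The first (ascending) time is 1.779 s.

1.78 s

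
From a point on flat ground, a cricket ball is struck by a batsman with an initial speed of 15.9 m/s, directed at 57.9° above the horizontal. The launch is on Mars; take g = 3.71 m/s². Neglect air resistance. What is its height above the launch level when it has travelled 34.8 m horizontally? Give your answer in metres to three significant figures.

24.0 m

vₓ = 15.90 cos 57.9° = 8.449 m/s; v_y0 = 15.90 sin 57.9° = 13.47 m/s.
x = vₓ t ⇒ t = 34.8/8.449 = 4.119 s.
Height: y = v_y0 t − ½ g t² = 13.47 × 4.119 − 1.855 × 4.119² = 55.48 − 31.47 = 24.01 m.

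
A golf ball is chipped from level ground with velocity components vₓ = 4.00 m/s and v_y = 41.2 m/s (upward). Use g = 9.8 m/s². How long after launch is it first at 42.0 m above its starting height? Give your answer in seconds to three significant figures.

1.19 s

Height y(t) = 41.20 t − 4.900 t² = 42.0 gives 4.900 t² − 41.20 t + 42.0 = 0.
Quadratic formula: t = (41.20 ± √874.24) / 9.80 = (41.20 ± 29.57) / 9.80 → t = 1.187 s or 7.221 s.
The first (ascending) time is 1.187 s.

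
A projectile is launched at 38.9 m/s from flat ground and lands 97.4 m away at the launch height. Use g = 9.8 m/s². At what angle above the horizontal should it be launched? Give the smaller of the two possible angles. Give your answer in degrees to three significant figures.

From R = (v₀²/g) sin 2θ: sin 2θ = 9.80 × 97.4 / 1513.2 = 0.6308.
2θ = 39.11° or 180° − 39.11° = 140.9°, so θ = 19.55° or 70.45°.
The smaller angle is 19.55°.

19.6°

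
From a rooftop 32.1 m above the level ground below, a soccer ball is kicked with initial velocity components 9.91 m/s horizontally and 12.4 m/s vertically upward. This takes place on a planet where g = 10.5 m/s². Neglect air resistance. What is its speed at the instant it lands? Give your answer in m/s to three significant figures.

The projectile lands when y = 32.1 + (12.40) t − ½·10.5·t² = 0. Positive root: t = (12.40 + √(12.40² + 2·10.5·32.1)) / 10.5 = (12.40 + 28.77) / 10.5 = 3.921 s.
Vertical velocity at impact: v_y = v_y0 − g t = 12.40 − 10.5 × 3.921 = −28.77 m/s.
Speed: |v| = √(vₓ² + v_y²) = √(9.910² + 28.77²) = 30.43 m/s.

30.4 m/s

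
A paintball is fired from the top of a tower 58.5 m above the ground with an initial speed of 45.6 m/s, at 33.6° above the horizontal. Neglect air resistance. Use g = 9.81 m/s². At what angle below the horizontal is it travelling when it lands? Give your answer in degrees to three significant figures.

48.0°

Horizontal component vₓ = 45.60 cos 33.6° = 37.98 m/s; vertical v_y0 = 45.60 sin 33.6° = 25.23 m/s.
With up positive and y = 0 at the ground: y(t) = 58.5 + (25.23) t − 4.905 t². Setting y = 0 and taking the positive root: t = [25.23 + √(25.23² + 2·9.81·58.5)] / 9.81 = (25.23 + 42.24) / 9.81 = 6.879 s.
At impact: v_y = v_y0 − g t = −42.24 m/s; vₓ = 37.98 m/s.
Angle below horizontal: arctan(|v_y|/vₓ) = arctan(42.24/37.98) = 48.04°.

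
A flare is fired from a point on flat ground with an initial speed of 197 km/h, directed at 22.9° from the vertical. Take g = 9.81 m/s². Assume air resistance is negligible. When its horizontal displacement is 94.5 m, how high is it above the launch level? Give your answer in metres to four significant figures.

Convert: 197 km/h = 197/3.6 = 54.72 m/s.
Resolve: vₓ = 54.72 sin 22.9° = 21.29 m/s and v_y0 = 54.72 cos 22.9° = 50.41 m/s.
x = vₓ t ⇒ t = 94.5/21.29 = 4.438 s.
Height: y = v_y0 t − ½ g t² = 50.41 × 4.438 − 4.905 × 4.438² = 223.7 − 96.60 = 127.1 m.

127.1 m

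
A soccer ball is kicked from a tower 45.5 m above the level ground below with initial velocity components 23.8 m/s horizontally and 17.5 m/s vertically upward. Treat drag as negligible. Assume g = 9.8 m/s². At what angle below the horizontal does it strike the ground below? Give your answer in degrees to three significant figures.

55.5°

Vertical motion (up positive, ground at y = 0): 4.900 t² − (17.50) t − 45.5 = 0, so t = (17.50 + √(17.50² + 2·9.80·45.5)) / 9.80 = (17.50 + 34.61) / 9.80 = 5.318 s.
At impact: v_y = v_y0 − g t = −34.61 m/s; vₓ = 23.80 m/s.
Angle below horizontal: arctan(|v_y|/vₓ) = arctan(34.61/23.80) = 55.49°.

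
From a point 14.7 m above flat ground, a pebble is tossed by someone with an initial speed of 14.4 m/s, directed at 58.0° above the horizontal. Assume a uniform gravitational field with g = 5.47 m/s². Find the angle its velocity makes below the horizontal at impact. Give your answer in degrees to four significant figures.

Components: vₓ = 14.40 cos 58.0° = 7.631 m/s, v_y0 = 14.40 sin 58.0° = 12.21 m/s.
With up positive and y = 0 at the ground: y(t) = 14.7 + (12.21) t − 2.735 t². Setting y = 0 and taking the positive root: t = [12.21 + √(12.21² + 2·5.47·14.7)] / 5.47 = (12.21 + 17.61) / 5.47 = 5.451 s.
At impact: v_y = v_y0 − g t = −17.61 m/s; vₓ = 7.631 m/s.
Angle below horizontal: arctan(|v_y|/vₓ) = arctan(17.61/7.631) = 66.57°.

66.57°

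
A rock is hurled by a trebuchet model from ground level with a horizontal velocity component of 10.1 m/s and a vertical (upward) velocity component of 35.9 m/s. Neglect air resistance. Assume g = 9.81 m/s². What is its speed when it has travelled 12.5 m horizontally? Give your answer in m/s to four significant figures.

x = vₓ t ⇒ t = 12.5/10.10 = 1.238 s.
Vertical velocity there: v_y = v_y0 − g t = 35.90 − 9.81 × 1.238 = 23.76 m/s.
Speed: √(vₓ² + v_y²) = √(10.10² + 23.76²) = 25.82 m/s.

25.82 m/s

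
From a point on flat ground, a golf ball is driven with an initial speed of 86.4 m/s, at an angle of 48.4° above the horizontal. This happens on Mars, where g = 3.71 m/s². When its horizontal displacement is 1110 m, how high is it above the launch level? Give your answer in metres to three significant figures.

556 m

vₓ = 86.40 cos 48.4° = 57.36 m/s; v_y0 = 86.40 sin 48.4° = 64.61 m/s.
x = vₓ t ⇒ t = 1110/57.36 = 19.35 s.
Height: y = v_y0 t − ½ g t² = 64.61 × 19.35 − 1.855 × 19.35² = 1250 − 694.6 = 555.6 m.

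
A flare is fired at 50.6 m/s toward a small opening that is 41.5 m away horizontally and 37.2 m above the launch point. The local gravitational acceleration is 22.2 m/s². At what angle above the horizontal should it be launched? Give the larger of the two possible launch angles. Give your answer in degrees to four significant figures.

76.29°

Trajectory: y = x tanθ − g x² (1 + tan²θ)/(2v₀²). With x = 41.5, y = 37.2, v₀ = 50.6, g = 22.2:
7.467 tan²θ − 41.5 tanθ + (44.67) = 0.
tanθ = [41.5 ± √(41.5² − 4 × 7.467 × (44.67))] / (2 × 7.467) = (41.5 ± 19.70) / 14.93, giving tanθ = 1.460 or 4.099.
θ = 55.58° or 76.29°; the larger is 76.29°.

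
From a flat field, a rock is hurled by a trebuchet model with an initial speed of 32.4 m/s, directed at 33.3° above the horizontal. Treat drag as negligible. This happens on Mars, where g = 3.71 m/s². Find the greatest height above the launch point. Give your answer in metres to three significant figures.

Components: vₓ = 32.40 cos 33.3° = 27.08 m/s, v_y0 = 32.40 sin 33.3° = 17.79 m/s.
Peak height H = v_y0² / (2g) = 316.43 / 7.420 = 42.64 m.

42.6 m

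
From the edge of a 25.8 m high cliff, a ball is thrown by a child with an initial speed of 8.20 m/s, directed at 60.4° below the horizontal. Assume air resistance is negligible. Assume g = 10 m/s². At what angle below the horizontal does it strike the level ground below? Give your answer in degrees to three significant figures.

vₓ = 8.200 cos 60.4° = 4.050 m/s; v_y0 = −7.130 m/s (downward).
With up positive and y = 0 at the ground: y(t) = 25.8 + (−7.130) t − 5.000 t². Setting y = 0 and taking the positive root: t = [−7.130 + √(7.130² + 2·10.0·25.8)] / 10.0 = (−7.130 + 23.81) / 10.0 = 1.668 s.
At impact: v_y = v_y0 − g t = −23.81 m/s; vₓ = 4.050 m/s.
Angle below horizontal: arctan(|v_y|/vₓ) = arctan(23.81/4.050) = 80.35°.

80.3°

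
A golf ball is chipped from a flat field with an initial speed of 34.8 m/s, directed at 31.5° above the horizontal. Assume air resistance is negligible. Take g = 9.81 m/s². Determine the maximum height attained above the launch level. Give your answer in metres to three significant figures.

16.9 m

Horizontal component vₓ = 34.80 cos 31.5° = 29.67 m/s; vertical v_y0 = 34.80 sin 31.5° = 18.18 m/s.
Peak height H = v_y0² / (2g) = 330.62 / 19.62 = 16.85 m.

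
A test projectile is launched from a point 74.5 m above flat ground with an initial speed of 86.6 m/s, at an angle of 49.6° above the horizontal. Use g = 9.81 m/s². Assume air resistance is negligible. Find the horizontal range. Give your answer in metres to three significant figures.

Resolve: vₓ = 86.60 cos 49.6° = 56.13 m/s and v_y0 = 86.60 sin 49.6° = 65.95 m/s.
With up positive and y = 0 at the ground: y(t) = 74.5 + (65.95) t − 4.905 t². Setting y = 0 and taking the positive root: t = [65.95 + √(65.95² + 2·9.81·74.5)] / 9.81 = (65.95 + 76.23) / 9.81 = 14.49 s.
Horizontal distance: R = vₓ t = 56.13 × 14.49 = 813.5 m.

813 m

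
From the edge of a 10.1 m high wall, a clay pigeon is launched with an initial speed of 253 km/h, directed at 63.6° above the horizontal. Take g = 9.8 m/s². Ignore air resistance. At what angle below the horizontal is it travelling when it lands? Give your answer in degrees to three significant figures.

64.2°

Convert: 253 km/h = 253/3.6 = 70.28 m/s.
Resolve: vₓ = 70.28 cos 63.6° = 31.25 m/s and v_y0 = 70.28 sin 63.6° = 62.95 m/s.
The projectile lands when y = 10.1 + (62.95) t − ½·9.80·t² = 0. Positive root: t = (62.95 + √(62.95² + 2·9.80·10.1)) / 9.80 = (62.95 + 64.50) / 9.80 = 13.01 s.
At impact: v_y = v_y0 − g t = −64.50 m/s; vₓ = 31.25 m/s.
Angle below horizontal: arctan(|v_y|/vₓ) = arctan(64.50/31.25) = 64.15°.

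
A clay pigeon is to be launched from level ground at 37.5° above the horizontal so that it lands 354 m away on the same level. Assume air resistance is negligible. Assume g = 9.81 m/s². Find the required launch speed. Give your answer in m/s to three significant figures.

60.0 m/s

On level ground R = v₀² sin 2θ / g ⇒ v₀ = √(gR / sin 2θ).
v₀ = √(9.81 × 354 / sin 75.00°) = √(3473 / 0.9659) = √3595.2 = 59.96 m/s.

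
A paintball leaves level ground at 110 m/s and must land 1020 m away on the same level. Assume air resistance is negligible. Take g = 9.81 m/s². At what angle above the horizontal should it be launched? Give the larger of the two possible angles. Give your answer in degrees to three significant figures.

From R = (v₀²/g) sin 2θ: sin 2θ = 9.81 × 1020 / 12100 = 0.8270.
2θ = 55.79° or 180° − 55.79° = 124.2°, so θ = 27.89° or 62.11°.
The larger angle is 62.11°.

62.1°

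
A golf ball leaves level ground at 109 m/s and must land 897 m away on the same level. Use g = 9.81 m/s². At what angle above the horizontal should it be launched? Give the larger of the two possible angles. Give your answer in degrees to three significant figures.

From R = (v₀²/g) sin 2θ: sin 2θ = 9.81 × 897 / 11881 = 0.7406.
2θ = 47.79° or 180° − 47.79° = 132.2°, so θ = 23.89° or 66.11°.
The larger angle is 66.11°.

66.1°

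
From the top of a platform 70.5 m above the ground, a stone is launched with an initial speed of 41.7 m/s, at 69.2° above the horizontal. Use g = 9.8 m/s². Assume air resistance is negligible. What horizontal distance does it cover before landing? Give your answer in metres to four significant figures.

140.3 m

Horizontal component vₓ = 41.70 cos 69.2° = 14.81 m/s; vertical v_y0 = 41.70 sin 69.2° = 38.98 m/s.
The projectile lands when y = 70.5 + (38.98) t − ½·9.80·t² = 0. Positive root: t = (38.98 + √(38.98² + 2·9.80·70.5)) / 9.80 = (38.98 + 53.86) / 9.80 = 9.474 s.
Horizontal distance: R = vₓ t = 14.81 × 9.474 = 140.3 m.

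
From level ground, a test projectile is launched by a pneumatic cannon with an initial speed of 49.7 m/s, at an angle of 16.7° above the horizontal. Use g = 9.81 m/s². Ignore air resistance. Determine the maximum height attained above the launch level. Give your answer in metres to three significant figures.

10.4 m

vₓ = 49.70 cos 16.7° = 47.60 m/s; v_y0 = 49.70 sin 16.7° = 14.28 m/s.
Peak height H = v_y0² / (2g) = 203.97 / 19.62 = 10.40 m.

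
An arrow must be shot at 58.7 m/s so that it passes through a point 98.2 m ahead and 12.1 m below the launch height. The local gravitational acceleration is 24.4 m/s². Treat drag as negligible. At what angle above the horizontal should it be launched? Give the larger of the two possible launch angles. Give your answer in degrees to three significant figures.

Trajectory: y = x tanθ − g x² (1 + tan²θ)/(2v₀²). With x = 98.2, y = −12.1, v₀ = 58.7, g = 24.4:
34.14 tan²θ − 98.2 tanθ + (22.04) = 0.
tanθ = [98.2 ± √(98.2² − 4 × 34.14 × (22.04))] / (2 × 34.14) = (98.2 ± 81.44) / 68.29, giving tanθ = 0.2454 or 2.631.
θ = 13.79° or 69.19°; the larger is 69.19°.

69.2°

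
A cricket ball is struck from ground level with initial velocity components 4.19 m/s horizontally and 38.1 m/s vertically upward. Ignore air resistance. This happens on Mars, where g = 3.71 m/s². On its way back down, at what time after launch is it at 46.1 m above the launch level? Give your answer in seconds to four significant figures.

19.25 s

Require v_y0 t − ½ g t² = 46.1, i.e. 1.855 t² − 38.10 t + 46.1 = 0.
t = [38.10 ± √(38.10² − 2·3.71·46.1)] / 3.71 = (38.10 ± 33.31) / 3.71, so t = 1.291 s or t = 19.25 s.
The descending-branch root is 19.25 s.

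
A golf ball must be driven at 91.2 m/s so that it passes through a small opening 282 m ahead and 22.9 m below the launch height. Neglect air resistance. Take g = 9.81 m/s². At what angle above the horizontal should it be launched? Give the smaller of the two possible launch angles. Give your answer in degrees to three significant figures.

4.93°

Trajectory: y = x tanθ − g x² (1 + tan²θ)/(2v₀²). With x = 282, y = −22.9, v₀ = 91.2, g = 9.81:
46.90 tan²θ − 282 tanθ + (24.00) = 0.
tanθ = [282 ± √(282² − 4 × 46.90 × (24.00))] / (2 × 46.90) = (282 ± 273.9) / 93.79, giving tanθ = 0.08634 or 5.927.
θ = 4.934° or 80.42°; the smaller is 4.934°.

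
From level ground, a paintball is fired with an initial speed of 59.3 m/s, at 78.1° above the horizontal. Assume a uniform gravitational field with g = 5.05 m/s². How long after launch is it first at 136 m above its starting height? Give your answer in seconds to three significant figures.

Horizontal component vₓ = 59.30 cos 78.1° = 12.23 m/s; vertical v_y0 = 59.30 sin 78.1° = 58.03 m/s.
Require v_y0 t − ½ g t² = 136, i.e. 2.525 t² − 58.03 t + 136 = 0.
Quadratic formula: t = (58.03 ± √1993.4) / 5.05 = (58.03 ± 44.65) / 5.05 → t = 2.649 s or 20.33 s.
The first (ascending) time is 2.649 s.

2.65 s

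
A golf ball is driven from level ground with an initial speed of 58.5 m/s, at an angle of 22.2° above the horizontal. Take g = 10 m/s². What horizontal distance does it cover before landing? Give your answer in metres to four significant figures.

vₓ = 58.50 cos 22.2° = 54.16 m/s; v_y0 = 58.50 sin 22.2° = 22.10 m/s.
Flight time T = 2 v_y0 / g = 4.421 s.
Horizontal distance R = vₓ T = 54.16 × 4.421 = 239.4 m.

239.4 m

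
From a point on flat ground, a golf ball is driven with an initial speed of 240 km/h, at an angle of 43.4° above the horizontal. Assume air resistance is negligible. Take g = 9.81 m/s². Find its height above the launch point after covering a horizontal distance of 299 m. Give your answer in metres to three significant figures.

Convert: 240 km/h = 240/3.6 = 66.67 m/s.
vₓ = 66.67 cos 43.4° = 48.44 m/s; v_y0 = 66.67 sin 43.4° = 45.81 m/s.
Time to reach x = 299 m: t = x/vₓ = 299/48.44 = 6.173 s.
Height: y = v_y0 t − ½ g t² = 45.81 × 6.173 − 4.905 × 6.173² = 282.8 − 186.9 = 95.85 m.

95.9 m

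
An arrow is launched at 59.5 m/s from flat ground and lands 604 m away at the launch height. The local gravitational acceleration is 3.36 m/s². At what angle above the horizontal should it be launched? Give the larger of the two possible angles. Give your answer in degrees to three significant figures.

72.5°

R = v₀² sin 2θ / g gives sin 2θ = gR/v₀² = 3.36·604/59.5² = 0.5732.
2θ = 34.98° or 180° − 34.98° = 145.0°, so θ = 17.49° or 72.51°.
The larger angle is 72.51°.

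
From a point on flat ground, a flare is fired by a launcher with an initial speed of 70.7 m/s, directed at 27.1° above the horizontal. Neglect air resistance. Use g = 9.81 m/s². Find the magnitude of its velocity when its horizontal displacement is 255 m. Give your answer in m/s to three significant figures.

63.4 m/s

vₓ = 70.70 cos 27.1° = 62.94 m/s; v_y0 = 70.70 sin 27.1° = 32.21 m/s.
At x = 255 m, t = x/vₓ = 255/62.94 = 4.052 s.
Vertical velocity there: v_y = v_y0 − g t = 32.21 − 9.81 × 4.052 = −7.539 m/s.
Speed: √(vₓ² + v_y²) = √(62.94² + 7.539²) = 63.39 m/s.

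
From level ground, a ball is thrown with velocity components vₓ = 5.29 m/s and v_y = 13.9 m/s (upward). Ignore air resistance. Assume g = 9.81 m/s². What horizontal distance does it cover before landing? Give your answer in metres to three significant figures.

Flight time T = 2 v_y0 / g = 2.834 s.
Horizontal distance R = vₓ T = 5.290 × 2.834 = 14.99 m.

15.0 m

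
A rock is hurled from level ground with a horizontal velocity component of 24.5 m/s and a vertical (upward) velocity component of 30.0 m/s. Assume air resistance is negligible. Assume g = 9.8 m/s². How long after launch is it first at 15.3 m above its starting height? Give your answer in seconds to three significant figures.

0.561 s

Set y = v_y0 t − ½ g t² = 15.3: 4.900 t² − 30.00 t + 15.3 = 0.
t = [30.00 ± √(30.00² − 2·9.80·15.3)] / 9.80 = (30.00 ± 24.50) / 9.80, so t = 0.5615 s or t = 5.561 s.
The first (ascending) time is 0.5615 s.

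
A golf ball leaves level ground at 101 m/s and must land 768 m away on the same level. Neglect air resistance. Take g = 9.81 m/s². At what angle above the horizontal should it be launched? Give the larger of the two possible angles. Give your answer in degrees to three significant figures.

66.2°

R = v₀² sin 2θ / g gives sin 2θ = gR/v₀² = 9.81·768/101² = 0.7386.
2θ = 47.61° or 180° − 47.61° = 132.4°, so θ = 23.80° or 66.20°.
The larger angle is 66.20°.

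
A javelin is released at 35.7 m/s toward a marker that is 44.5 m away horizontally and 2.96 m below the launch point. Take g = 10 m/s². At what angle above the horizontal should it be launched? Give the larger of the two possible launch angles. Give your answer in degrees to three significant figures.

79.9°

Trajectory: y = x tanθ − g x² (1 + tan²θ)/(2v₀²). With x = 44.5, y = −2.96, v₀ = 35.7, g = 10.0:
7.769 tan²θ − 44.5 tanθ + (4.809) = 0.
tanθ = [44.5 ± √(44.5² − 4 × 7.769 × (4.809))] / (2 × 7.769) = (44.5 ± 42.79) / 15.54, giving tanθ = 0.1102 or 5.618.
θ = 6.288° or 79.91°; the larger is 79.91°.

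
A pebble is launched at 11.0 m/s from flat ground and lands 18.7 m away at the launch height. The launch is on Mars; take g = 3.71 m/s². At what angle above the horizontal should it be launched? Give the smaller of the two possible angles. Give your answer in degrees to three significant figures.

17.5°

From R = (v₀²/g) sin 2θ: sin 2θ = 3.71 × 18.7 / 121.00 = 0.5734.
2θ = 34.99° or 180° − 34.99° = 145.0°, so θ = 17.49° or 72.51°.
The smaller angle is 17.49°.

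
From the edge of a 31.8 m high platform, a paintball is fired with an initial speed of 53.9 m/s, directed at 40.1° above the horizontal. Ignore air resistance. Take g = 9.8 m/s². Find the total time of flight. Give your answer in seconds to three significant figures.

7.91 s

Components: vₓ = 53.90 cos 40.1° = 41.23 m/s, v_y0 = 53.90 sin 40.1° = 34.72 m/s.
The projectile lands when y = 31.8 + (34.72) t − ½·9.80·t² = 0. Positive root: t = (34.72 + √(34.72² + 2·9.80·31.8)) / 9.80 = (34.72 + 42.76) / 9.80 = 7.906 s.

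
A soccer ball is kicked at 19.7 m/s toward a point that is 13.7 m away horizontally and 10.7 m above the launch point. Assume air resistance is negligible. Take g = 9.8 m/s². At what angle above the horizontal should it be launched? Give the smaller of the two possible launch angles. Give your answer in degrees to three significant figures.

Trajectory: y = x tanθ − g x² (1 + tan²θ)/(2v₀²). With x = 13.7, y = 10.7, v₀ = 19.7, g = 9.80:
2.370 tan²θ − 13.7 tanθ + (13.07) = 0.
tanθ = [13.7 ± √(13.7² − 4 × 2.370 × (13.07))] / (2 × 2.370) = (13.7 ± 7.988) / 4.740, giving tanθ = 1.205 or 4.576.
θ = 50.32° or 77.67°; the smaller is 50.32°.

50.3°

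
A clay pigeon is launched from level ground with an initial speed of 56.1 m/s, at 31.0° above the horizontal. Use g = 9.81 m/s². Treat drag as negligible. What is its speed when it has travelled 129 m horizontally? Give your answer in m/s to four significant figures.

48.16 m/s

vₓ = 56.10 cos 31.0° = 48.09 m/s; v_y0 = 56.10 sin 31.0° = 28.89 m/s.
Time to reach x = 129 m: t = x/vₓ = 129/48.09 = 2.683 s.
Vertical velocity there: v_y = v_y0 − g t = 28.89 − 9.81 × 2.683 = 2.577 m/s.
Speed: √(vₓ² + v_y²) = √(48.09² + 2.577²) = 48.16 m/s.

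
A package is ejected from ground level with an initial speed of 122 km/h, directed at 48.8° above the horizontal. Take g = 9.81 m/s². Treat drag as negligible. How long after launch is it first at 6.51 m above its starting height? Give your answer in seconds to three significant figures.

Convert: 122 km/h = 122/3.6 = 33.89 m/s.
Components: vₓ = 33.89 cos 48.8° = 22.32 m/s, v_y0 = 33.89 sin 48.8° = 25.50 m/s.
Set y = v_y0 t − ½ g t² = 6.51: 4.905 t² − 25.50 t + 6.51 = 0.
t = [25.50 ± √(25.50² − 2·9.81·6.51)] / 9.81 = (25.50 ± 22.86) / 9.81, so t = 0.2693 s or t = 4.929 s.
The first (ascending) time is 0.2693 s.

0.269 s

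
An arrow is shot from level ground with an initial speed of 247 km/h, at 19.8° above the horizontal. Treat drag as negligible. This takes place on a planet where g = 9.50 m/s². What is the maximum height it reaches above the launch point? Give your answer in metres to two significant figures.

28 m

Convert: 247 km/h = 247/3.6 = 68.61 m/s.
Resolve: vₓ = 68.61 cos 19.8° = 64.55 m/s and v_y0 = 68.61 sin 19.8° = 23.24 m/s.
Maximum height: H = v_y0² / (2g) = 23.24² / (2 × 9.50) = 28.43 m.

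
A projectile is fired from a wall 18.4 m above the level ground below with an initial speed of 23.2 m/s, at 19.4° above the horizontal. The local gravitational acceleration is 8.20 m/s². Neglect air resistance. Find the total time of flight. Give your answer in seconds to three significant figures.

3.26 s

Resolve: vₓ = 23.20 cos 19.4° = 21.88 m/s and v_y0 = 23.20 sin 19.4° = 7.706 m/s.
Vertical motion (up positive, ground at y = 0): 4.100 t² − (7.706) t − 18.4 = 0, so t = (7.706 + √(7.706² + 2·8.20·18.4)) / 8.20 = (7.706 + 19.00) / 8.20 = 3.257 s.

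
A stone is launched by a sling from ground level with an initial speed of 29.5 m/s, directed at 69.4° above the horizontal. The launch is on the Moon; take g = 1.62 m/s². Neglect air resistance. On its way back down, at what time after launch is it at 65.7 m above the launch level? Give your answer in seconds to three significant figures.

31.5 s

Horizontal component vₓ = 29.50 cos 69.4° = 10.38 m/s; vertical v_y0 = 29.50 sin 69.4° = 27.61 m/s.
Height y(t) = 27.61 t − 0.8100 t² = 65.7 gives 0.8100 t² − 27.61 t + 65.7 = 0.
Quadratic formula: t = (27.61 ± √549.65) / 1.62 = (27.61 ± 23.44) / 1.62 → t = 2.574 s or 31.52 s.
The descending-branch root is 31.52 s.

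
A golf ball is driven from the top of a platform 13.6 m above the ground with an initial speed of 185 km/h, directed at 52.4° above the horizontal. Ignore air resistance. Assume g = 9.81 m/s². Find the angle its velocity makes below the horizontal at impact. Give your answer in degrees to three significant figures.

Convert: 185 km/h = 185/3.6 = 51.39 m/s.
Horizontal component vₓ = 51.39 cos 52.4° = 31.35 m/s; vertical v_y0 = 51.39 sin 52.4° = 40.71 m/s.
The projectile lands when y = 13.6 + (40.71) t − ½·9.81·t² = 0. Positive root: t = (40.71 + √(40.71² + 2·9.81·13.6)) / 9.81 = (40.71 + 43.87) / 9.81 = 8.622 s.
At impact: v_y = v_y0 − g t = −43.87 m/s; vₓ = 31.35 m/s.
Angle below horizontal: arctan(|v_y|/vₓ) = arctan(43.87/31.35) = 54.45°.

54.4°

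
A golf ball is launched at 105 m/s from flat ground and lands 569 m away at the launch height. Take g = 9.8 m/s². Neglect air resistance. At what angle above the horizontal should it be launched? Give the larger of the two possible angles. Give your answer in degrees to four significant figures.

74.81°

Level-ground range R = v₀² sin(2θ)/g ⇒ sin(2θ) = gR/v₀² = 9.80 × 569 / 105² = 0.5058.
2θ = 30.38° or 180° − 30.38° = 149.6°, so θ = 15.19° or 74.81°.
The larger angle is 74.81°.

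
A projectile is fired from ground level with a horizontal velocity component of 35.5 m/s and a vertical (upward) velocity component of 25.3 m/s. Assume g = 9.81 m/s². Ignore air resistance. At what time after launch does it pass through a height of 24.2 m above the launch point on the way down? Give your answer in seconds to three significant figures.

Height y(t) = 25.30 t − 4.905 t² = 24.2 gives 4.905 t² − 25.30 t + 24.2 = 0.
Quadratic formula: t = (25.30 ± √165.29) / 9.81 = (25.30 ± 12.86) / 9.81 → t = 1.268 s or 3.890 s.
The descending-branch root is 3.890 s.

3.89 s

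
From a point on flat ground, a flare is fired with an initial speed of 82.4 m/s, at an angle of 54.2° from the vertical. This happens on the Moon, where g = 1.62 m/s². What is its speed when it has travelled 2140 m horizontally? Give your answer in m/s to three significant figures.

66.9 m/s

vₓ = 82.40 sin 54.2° = 66.83 m/s; v_y0 = 82.40 cos 54.2° = 48.20 m/s.
Time to reach x = 2140 m: t = x/vₓ = 2140/66.83 = 32.02 s.
Vertical velocity there: v_y = v_y0 − g t = 48.20 − 1.62 × 32.02 = −3.673 m/s.
Speed: √(vₓ² + v_y²) = √(66.83² + 3.673²) = 66.93 m/s.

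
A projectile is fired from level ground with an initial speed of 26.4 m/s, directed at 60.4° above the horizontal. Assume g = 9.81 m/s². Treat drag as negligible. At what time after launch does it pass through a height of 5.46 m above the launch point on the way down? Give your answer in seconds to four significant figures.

4.428 s

Resolve: vₓ = 26.40 cos 60.4° = 13.04 m/s and v_y0 = 26.40 sin 60.4° = 22.95 m/s.
Set y = v_y0 t − ½ g t² = 5.46: 4.905 t² − 22.95 t + 5.46 = 0.
t = [22.95 ± √(22.95² − 2·9.81·5.46)] / 9.81 = (22.95 ± 20.49) / 9.81, so t = 0.2514 s or t = 4.428 s.
The descending-branch root is 4.428 s.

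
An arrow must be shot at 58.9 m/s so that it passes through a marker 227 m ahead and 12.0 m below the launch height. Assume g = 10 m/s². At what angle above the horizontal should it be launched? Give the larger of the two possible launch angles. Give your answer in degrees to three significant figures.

70.0°

Trajectory: y = x tanθ − g x² (1 + tan²θ)/(2v₀²). With x = 227, y = −12.0, v₀ = 58.9, g = 10.0:
74.27 tan²θ − 227 tanθ + (62.27) = 0.
tanθ = [227 ± √(227² − 4 × 74.27 × (62.27))] / (2 × 74.27) = (227 ± 181.7) / 148.5, giving tanθ = 0.3047 or 2.752.
θ = 16.94° or 70.03°; the larger is 70.03°.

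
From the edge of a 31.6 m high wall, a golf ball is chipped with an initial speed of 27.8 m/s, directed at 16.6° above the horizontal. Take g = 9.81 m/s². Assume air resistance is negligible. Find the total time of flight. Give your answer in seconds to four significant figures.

Resolve: vₓ = 27.80 cos 16.6° = 26.64 m/s and v_y0 = 27.80 sin 16.6° = 7.942 m/s.
With up positive and y = 0 at the ground: y(t) = 31.6 + (7.942) t − 4.905 t². Setting y = 0 and taking the positive root: t = [7.942 + √(7.942² + 2·9.81·31.6)] / 9.81 = (7.942 + 26.14) / 9.81 = 3.474 s.

3.474 s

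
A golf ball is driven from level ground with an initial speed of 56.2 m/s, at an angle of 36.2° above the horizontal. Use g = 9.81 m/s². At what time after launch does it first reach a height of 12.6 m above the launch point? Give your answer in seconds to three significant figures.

Horizontal component vₓ = 56.20 cos 36.2° = 45.35 m/s; vertical v_y0 = 56.20 sin 36.2° = 33.19 m/s.
Require v_y0 t − ½ g t² = 12.6, i.e. 4.905 t² − 33.19 t + 12.6 = 0.
t = [33.19 ± √(33.19² − 2·9.81·12.6)] / 9.81 = (33.19 ± 29.23) / 9.81, so t = 0.4037 s or t = 6.363 s.
The first (ascending) time is 0.4037 s.

0.404 s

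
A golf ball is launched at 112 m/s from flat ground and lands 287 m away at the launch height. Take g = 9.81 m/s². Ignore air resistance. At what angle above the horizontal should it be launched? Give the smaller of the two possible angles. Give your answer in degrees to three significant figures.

Level-ground range R = v₀² sin(2θ)/g ⇒ sin(2θ) = gR/v₀² = 9.81 × 287 / 112² = 0.2244.
2θ = 12.97° or 180° − 12.97° = 167.0°, so θ = 6.485° or 83.51°.
The smaller angle is 6.485°.

6.49°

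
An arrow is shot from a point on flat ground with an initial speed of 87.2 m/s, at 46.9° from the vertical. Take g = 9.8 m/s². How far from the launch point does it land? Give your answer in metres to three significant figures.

774 m

Components: vₓ = 87.20 sin 46.9° = 63.67 m/s, v_y0 = 87.20 cos 46.9° = 59.58 m/s.
Time aloft: T = 2 v_y0 / g = 2 × 59.58 / 9.80 = 12.16 s.
Range: R = vₓ T = 63.67 × 12.16 = 774.2 m.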